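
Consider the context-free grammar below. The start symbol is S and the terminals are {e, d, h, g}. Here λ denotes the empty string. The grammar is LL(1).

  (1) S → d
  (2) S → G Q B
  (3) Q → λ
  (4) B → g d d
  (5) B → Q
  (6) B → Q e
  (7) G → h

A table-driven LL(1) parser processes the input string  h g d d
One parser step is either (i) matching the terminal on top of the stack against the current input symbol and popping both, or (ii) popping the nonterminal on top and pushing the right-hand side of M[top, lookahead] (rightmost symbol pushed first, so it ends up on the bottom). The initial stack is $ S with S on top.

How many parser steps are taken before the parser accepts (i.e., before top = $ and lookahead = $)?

     Stack    Input      Action
  1  $ S      h g d d $  expand S → G Q B
  2  $ B Q G  h g d d $  expand G → h
  3  $ B Q h  h g d d $  match h
  4  $ B Q    g d d $    expand Q → λ
  5  $ B      g d d $    expand B → g d d
  6  $ d d g  g d d $    match g
  7  $ d d    d d $      match d
  8  $ d      d $        match d
Accept reached after 8 steps.

8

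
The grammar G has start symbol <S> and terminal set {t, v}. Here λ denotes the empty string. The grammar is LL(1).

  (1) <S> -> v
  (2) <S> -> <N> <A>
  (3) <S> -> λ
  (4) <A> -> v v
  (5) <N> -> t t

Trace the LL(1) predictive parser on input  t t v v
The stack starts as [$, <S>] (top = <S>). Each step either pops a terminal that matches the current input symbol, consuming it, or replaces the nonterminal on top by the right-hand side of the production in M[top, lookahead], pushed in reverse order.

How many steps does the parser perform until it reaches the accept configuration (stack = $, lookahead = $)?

7

     Stack      Input      Action
  1  $ <S>      t t v v $  expand <S> -> <N> <A>
  2  $ <A> <N>  t t v v $  expand <N> -> t t
  3  $ <A> t t  t t v v $  match t
  4  $ <A> t    t v v $    match t
  5  $ <A>      v v $      expand <A> -> v v
  6  $ v v      v v $      match v
  7  $ v        v $        match v
Accept reached after 7 steps.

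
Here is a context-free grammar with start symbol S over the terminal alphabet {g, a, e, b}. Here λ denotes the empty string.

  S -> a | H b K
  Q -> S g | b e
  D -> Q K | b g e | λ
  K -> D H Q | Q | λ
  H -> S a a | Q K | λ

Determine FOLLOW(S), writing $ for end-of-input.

{$, a, g}

FIRST(S): from S->a we get {a}; from S->H b K we get {a, b}. So FIRST(S) = {a, b}.
FIRST(Q): from Q->S g we get {a, b}; from Q->b e we get {b}. So FIRST(Q) = {a, b}.
FIRST(D): from D->Q K we get {a, b}; from D->b g e we get {b}; from D->λ we get {λ}. So FIRST(D) = {λ, a, b}.
FIRST(H): from H->S a a we get {a, b}; from H->Q K we get {a, b}; from H->λ we get {λ}. So FIRST(H) = {λ, a, b}.
FIRST(K): from K->D H Q we get {a, b}; from K->Q we get {a, b}; from K->λ we get {λ}. So FIRST(K) = {λ, a, b}.
FOLLOW(S) includes $ since S is the start symbol.
FOLLOW(S): in Q->S g, S is followed by g with FIRST {g}; in H->S a a, S is followed by a a with FIRST {a}. Thus FOLLOW(S) = {$, a, g}.
FOLLOW(D): in K->D H Q, D is followed by H Q with FIRST {a, b}. Thus FOLLOW(D) = {a, b}.
FOLLOW(H): in S->H b K, H is followed by b K with FIRST {b}; in K->D H Q, H is followed by Q with FIRST {a, b}. Thus FOLLOW(H) = {a, b}.
FOLLOW(K): in S->H b K, the suffix after K is empty, so FOLLOW(K) ⊇ FOLLOW(S) = {$, a, g}; in D->Q K, the suffix after K is empty, so FOLLOW(K) ⊇ FOLLOW(D) = {a, b}; in H->Q K, the suffix after K is empty, so FOLLOW(K) ⊇ FOLLOW(H) = {a, b}. Thus FOLLOW(K) = {$, a, b, g}.
FOLLOW(Q): in D->Q K, Q is followed by K with FIRST {λ, a, b}; in D->Q K, the suffix after Q is nullable, so FOLLOW(Q) ⊇ FOLLOW(D) = {a, b}; in K->D H Q, the suffix after Q is empty, so FOLLOW(Q) ⊇ FOLLOW(K) = {$, a, b, g}; in K->Q, the suffix after Q is empty, so FOLLOW(Q) ⊇ FOLLOW(K) = {$, a, b, g}; in H->Q K, Q is followed by K with FIRST {λ, a, b}; in H->Q K, the suffix after Q is nullable, so FOLLOW(Q) ⊇ FOLLOW(H) = {a, b}. Thus FOLLOW(Q) = {$, a, b, g}.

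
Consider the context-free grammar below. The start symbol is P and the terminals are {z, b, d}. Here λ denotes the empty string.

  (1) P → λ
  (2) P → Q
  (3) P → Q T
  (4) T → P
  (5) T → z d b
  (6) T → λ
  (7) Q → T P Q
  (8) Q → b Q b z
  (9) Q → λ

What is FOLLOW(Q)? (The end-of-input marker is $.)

{$, b, z}

FIRST(P) = {λ, b, z}  (via Q, Q T)
FIRST(T) = {λ, b, z}  (via P)
FIRST(Q) = {λ, b, z}  (via T P Q)
FOLLOW(P) includes $ since P is the start symbol.
FOLLOW(P): in T→P, the suffix after P is empty, so FOLLOW(P) ⊇ FOLLOW(T) = {$, b, z}; in Q→T P Q, P is followed by Q with FIRST {λ, b, z}; in Q→T P Q, the suffix after P is nullable, so FOLLOW(P) ⊇ FOLLOW(Q) = {$, b, z}. Thus FOLLOW(P) = {$, b, z}.
FOLLOW(Q): in P→Q, the suffix after Q is empty, so FOLLOW(Q) ⊇ FOLLOW(P) = {$, b, z}; in P→Q T, Q is followed by T with FIRST {λ, b, z}; in P→Q T, the suffix after Q is nullable, so FOLLOW(Q) ⊇ FOLLOW(P) = {$, b, z}; in Q→T P Q, the suffix after Q is empty (adds nothing new); in Q→b Q b z, Q is followed by b z with FIRST {b}. Thus FOLLOW(Q) = {$, b, z}.
FOLLOW(T): in P→Q T, the suffix after T is empty, so FOLLOW(T) ⊇ FOLLOW(P) = {$, b, z}; in Q→T P Q, T is followed by P Q with FIRST {λ, b, z}; in Q→T P Q, the suffix after T is nullable, so FOLLOW(T) ⊇ FOLLOW(Q) = {$, b, z}. Thus FOLLOW(T) = {$, b, z}.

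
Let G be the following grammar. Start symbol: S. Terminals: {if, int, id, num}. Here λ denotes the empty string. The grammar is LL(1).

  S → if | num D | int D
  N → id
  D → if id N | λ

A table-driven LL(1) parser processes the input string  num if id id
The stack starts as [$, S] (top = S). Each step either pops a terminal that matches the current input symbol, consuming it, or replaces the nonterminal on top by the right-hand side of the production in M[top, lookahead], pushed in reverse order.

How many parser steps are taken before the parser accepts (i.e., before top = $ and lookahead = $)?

step 1: stack=$ S  input=num if id id $  — expand S → num D
step 2: stack=$ D num  input=num if id id $  — match num
step 3: stack=$ D  input=if id id $  — expand D → if id N
step 4: stack=$ N id if  input=if id id $  — match if
step 5: stack=$ N id  input=id id $  — match id
step 6: stack=$ N  input=id $  — expand N → id
step 7: stack=$ id  input=id $  — match id
Accept reached after 7 steps.

7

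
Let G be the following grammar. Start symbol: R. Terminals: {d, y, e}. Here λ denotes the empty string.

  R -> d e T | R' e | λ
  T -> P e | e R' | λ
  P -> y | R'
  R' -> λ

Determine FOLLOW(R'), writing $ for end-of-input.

{$, e}

FIRST(R'): from R'->λ we get {λ}. So FIRST(R') = {λ}.
FIRST(R): from R->d e T we get {d}; from R->R' e we get {e}; from R->λ we get {λ}. So FIRST(R) = {λ, d, e}.
FIRST(P): from P->y we get {y}; from P->R' we get {λ}. So FIRST(P) = {λ, y}.
FIRST(T): from T->P e we get {e, y}; from T->e R' we get {e}; from T->λ we get {λ}. So FIRST(T) = {λ, e, y}.
FOLLOW(R) includes $ since R is the start symbol.
FOLLOW(R): R appears on no right-hand side. Thus FOLLOW(R) = {$}.
FOLLOW(T): in R->d e T, the suffix after T is empty, so FOLLOW(T) ⊇ FOLLOW(R) = {$}. Thus FOLLOW(T) = {$}.
FOLLOW(P): in T->P e, P is followed by e with FIRST {e}. Thus FOLLOW(P) = {e}.
FOLLOW(R'): in R->R' e, R' is followed by e with FIRST {e}; in T->e R', the suffix after R' is empty, so FOLLOW(R') ⊇ FOLLOW(T) = {$}; in P->R', the suffix after R' is empty, so FOLLOW(R') ⊇ FOLLOW(P) = {e}. Thus FOLLOW(R') = {$, e}.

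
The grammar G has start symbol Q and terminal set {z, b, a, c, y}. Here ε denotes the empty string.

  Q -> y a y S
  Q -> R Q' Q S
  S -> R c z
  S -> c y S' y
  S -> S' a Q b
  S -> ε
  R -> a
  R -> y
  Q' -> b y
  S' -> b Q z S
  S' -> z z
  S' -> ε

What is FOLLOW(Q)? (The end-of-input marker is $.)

{$, a, b, c, y, z}

FIRST(R): from R->a we get {a}; from R->y we get {y}. So FIRST(R) = {a, y}.
FIRST(Q'): from Q'->b y we get {b}. So FIRST(Q') = {b}.
FIRST(S'): from S'->b Q z S we get {b}; from S'->z z we get {z}; from S'->ε we get {ε}. So FIRST(S') = {ε, b, z}.
FIRST(Q): from Q->y a y S we get {y}; from Q->R Q' Q S we get {a, y}. So FIRST(Q) = {a, y}.
FIRST(S): from S->R c z we get {a, y}; from S->c y S' y we get {c}; from S->S' a Q b we get {a, b, z}; from S->ε we get {ε}. So FIRST(S) = {ε, a, b, c, y, z}.
FOLLOW(Q) includes $ since Q is the start symbol.
FOLLOW(Q): in Q->R Q' Q S, Q is followed by S with FIRST {ε, a, b, c, y, z}; in Q->R Q' Q S, the suffix after Q is nullable (adds nothing new); in S->S' a Q b, Q is followed by b with FIRST {b}; in S'->b Q z S, Q is followed by z S with FIRST {z}. Thus FOLLOW(Q) = {$, a, b, c, y, z}.
FOLLOW(R): in Q->R Q' Q S, R is followed by Q' Q S with FIRST {b}; in S->R c z, R is followed by c z with FIRST {c}. Thus FOLLOW(R) = {b, c}.
FOLLOW(Q'): in Q->R Q' Q S, Q' is followed by Q S with FIRST {a, y}. Thus FOLLOW(Q') = {a, y}.
FOLLOW(S'): in S->c y S' y, S' is followed by y with FIRST {y}; in S->S' a Q b, S' is followed by a Q b with FIRST {a}. Thus FOLLOW(S') = {a, y}.
FOLLOW(S): in Q->y a y S, the suffix after S is empty, so FOLLOW(S) ⊇ FOLLOW(Q) = {$, a, b, c, y, z}; in Q->R Q' Q S, the suffix after S is empty, so FOLLOW(S) ⊇ FOLLOW(Q) = {$, a, b, c, y, z}; in S'->b Q z S, the suffix after S is empty, so FOLLOW(S) ⊇ FOLLOW(S') = {a, y}. Thus FOLLOW(S) = {$, a, b, c, y, z}.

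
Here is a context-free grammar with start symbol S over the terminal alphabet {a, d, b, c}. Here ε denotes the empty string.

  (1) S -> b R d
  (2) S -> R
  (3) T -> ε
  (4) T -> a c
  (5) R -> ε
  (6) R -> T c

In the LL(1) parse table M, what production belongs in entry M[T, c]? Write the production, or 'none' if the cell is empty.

FIRST(T): from T->ε we get {ε}; from T->a c we get {a}. So FIRST(T) = {ε, a}.
FIRST(R): from R->ε we get {ε}; from R->T c we get {a, c}. So FIRST(R) = {ε, a, c}.
FIRST(S): from S->b R d we get {b}; from S->R we get {ε, a, c}. So FIRST(S) = {ε, a, b, c}.
FOLLOW(S) includes $ since S is the start symbol.
FOLLOW(T): in R->T c, T is followed by c with FIRST {c}. Thus FOLLOW(T) = {c}.
For T -> ε: FIRST(ε) = {ε}, so it goes in M[T, t] for t ∈ {}; since ε ∈ FIRST, also for every t ∈ FOLLOW(T) = {c}.
For T -> a c: FIRST(a c) = {a}, so it goes in M[T, t] for t ∈ {a}.

T -> ε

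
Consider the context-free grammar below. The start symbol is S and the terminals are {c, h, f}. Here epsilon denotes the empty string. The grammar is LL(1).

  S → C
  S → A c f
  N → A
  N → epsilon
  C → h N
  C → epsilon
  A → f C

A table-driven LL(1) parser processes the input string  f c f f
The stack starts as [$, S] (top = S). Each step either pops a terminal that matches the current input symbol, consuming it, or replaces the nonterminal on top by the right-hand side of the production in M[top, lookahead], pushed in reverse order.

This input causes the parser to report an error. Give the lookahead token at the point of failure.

f

     Stack      Input      Action
  1  $ S        f c f f $  expand S → A c f
  2  $ f c A    f c f f $  expand A → f C
  3  $ f c C f  f c f f $  match f
  4  $ f c C    c f f $    expand C → epsilon
  5  $ f c      c f f $    match c
  6  $ f        f f $      match f
  7  $          f $        error: stack empty but input remains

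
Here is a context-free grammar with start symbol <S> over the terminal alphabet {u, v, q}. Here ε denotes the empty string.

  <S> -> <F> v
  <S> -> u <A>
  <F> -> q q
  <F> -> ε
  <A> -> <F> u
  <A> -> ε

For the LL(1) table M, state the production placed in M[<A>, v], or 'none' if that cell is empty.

FIRST(<F>) = {ε, q}
FIRST(<S>) = {q, u, v}  (via <F> v)
FIRST(<A>) = {ε, q, u}  (via <F> u)
FOLLOW(<S>) includes $ since <S> is the start symbol.
FOLLOW(<S>): <S> appears on no right-hand side. Thus FOLLOW(<S>) = {$}.
FOLLOW(<A>): in <S>->u <A>, the suffix after <A> is empty, so FOLLOW(<A>) ⊇ FOLLOW(<S>) = {$}. Thus FOLLOW(<A>) = {$}.
For <A> -> <F> u: FIRST(<F> u) = {q, u}, so it goes in M[<A>, t] for t ∈ {q, u}.
For <A> -> ε: FIRST(ε) = {ε}, so it goes in M[<A>, t] for t ∈ {}; since ε ∈ FIRST, also for every t ∈ FOLLOW(<A>) = {$}.
None of these place a production in M[<A>, v].

none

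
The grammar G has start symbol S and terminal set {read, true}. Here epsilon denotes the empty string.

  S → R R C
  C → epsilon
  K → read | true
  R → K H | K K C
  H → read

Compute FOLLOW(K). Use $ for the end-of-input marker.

{$, read, true}

FIRST(C) = {epsilon}
FIRST(K) = {read, true}
FIRST(H) = {read}
FIRST(R) = {read, true}  (via K H, K K C)
FIRST(S) = {read, true}  (via R R C)
FOLLOW(S) includes $ since S is the start symbol.
FOLLOW(S): S appears on no right-hand side. Thus FOLLOW(S) = {$}.
FOLLOW(R): in S→R R C (occurrence 1), R is followed by R C with FIRST {read, true}; in S→R R C (occurrence 2), R is followed by C with FIRST {epsilon}; in S→R R C (occurrence 2), the suffix after R is nullable, so FOLLOW(R) ⊇ FOLLOW(S) = {$}. Thus FOLLOW(R) = {$, read, true}.
FOLLOW(C): in S→R R C, the suffix after C is empty, so FOLLOW(C) ⊇ FOLLOW(S) = {$}; in R→K K C, the suffix after C is empty, so FOLLOW(C) ⊇ FOLLOW(R) = {$, read, true}. Thus FOLLOW(C) = {$, read, true}.
FOLLOW(K): in R→K H, K is followed by H with FIRST {read}; in R→K K C (occurrence 1), K is followed by K C with FIRST {read, true}; in R→K K C (occurrence 2), K is followed by C with FIRST {epsilon}; in R→K K C (occurrence 2), the suffix after K is nullable, so FOLLOW(K) ⊇ FOLLOW(R) = {$, read, true}. Thus FOLLOW(K) = {$, read, true}.
FOLLOW(H): in R→K H, the suffix after H is empty, so FOLLOW(H) ⊇ FOLLOW(R) = {$, read, true}. Thus FOLLOW(H) = {$, read, true}.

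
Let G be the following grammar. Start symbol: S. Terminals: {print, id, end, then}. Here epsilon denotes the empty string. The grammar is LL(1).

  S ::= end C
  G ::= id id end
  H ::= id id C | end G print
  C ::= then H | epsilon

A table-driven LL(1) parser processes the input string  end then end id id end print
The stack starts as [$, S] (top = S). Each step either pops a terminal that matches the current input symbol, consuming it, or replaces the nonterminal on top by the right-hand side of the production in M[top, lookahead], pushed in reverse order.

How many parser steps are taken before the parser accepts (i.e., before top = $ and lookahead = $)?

      Stack              Input                           Action
   1  $ S                end then end id id end print $  expand S ::= end C
   2  $ C end            end then end id id end print $  match end
   3  $ C                then end id id end print $      expand C ::= then H
   4  $ H then           then end id id end print $      match then
   5  $ H                end id id end print $           expand H ::= end G print
   6  $ print G end      end id id end print $           match end
   7  $ print G          id id end print $               expand G ::= id id end
   8  $ print end id id  id id end print $               match id
   9  $ print end id     id end print $                  match id
  10  $ print end        end print $                     match end
  11  $ print            print $                         match print
Accept reached after 11 steps.

11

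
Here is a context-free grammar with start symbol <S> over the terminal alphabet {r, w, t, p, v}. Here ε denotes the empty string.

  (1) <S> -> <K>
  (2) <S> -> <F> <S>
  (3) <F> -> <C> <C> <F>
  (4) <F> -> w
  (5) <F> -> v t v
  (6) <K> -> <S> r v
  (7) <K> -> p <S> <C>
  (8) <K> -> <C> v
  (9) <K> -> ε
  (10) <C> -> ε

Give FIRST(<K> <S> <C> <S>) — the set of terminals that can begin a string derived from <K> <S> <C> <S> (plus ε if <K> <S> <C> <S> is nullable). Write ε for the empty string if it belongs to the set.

FIRST(<C>) = {ε}
FIRST(<F>) = {v, w}  (via <C> <C> <F>)
FIRST(<S>) = {ε, p, r, v, w}  (via <K>, <F> <S>)
FIRST(<K>) = {ε, p, r, v, w}  (via <S> r v, <C> v)
FIRST(<K> <S> <C> <S>): take FIRST of each symbol in turn, carrying on past any symbol whose FIRST contains ε; result {ε, p, r, v, w}.

{ε, p, r, v, w}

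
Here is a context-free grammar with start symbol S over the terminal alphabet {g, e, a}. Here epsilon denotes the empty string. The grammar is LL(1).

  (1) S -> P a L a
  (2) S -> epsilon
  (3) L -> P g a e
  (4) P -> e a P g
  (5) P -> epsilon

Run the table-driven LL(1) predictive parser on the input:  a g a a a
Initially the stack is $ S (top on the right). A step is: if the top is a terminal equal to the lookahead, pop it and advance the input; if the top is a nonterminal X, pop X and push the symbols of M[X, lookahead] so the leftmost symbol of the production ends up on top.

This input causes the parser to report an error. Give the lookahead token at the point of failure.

step 1: stack=$ S  input=a g a a a $  — expand S -> P a L a
step 2: stack=$ a L a P  input=a g a a a $  — expand P -> epsilon
step 3: stack=$ a L a  input=a g a a a $  — match a
step 4: stack=$ a L  input=g a a a $  — expand L -> P g a e
step 5: stack=$ a e a g P  input=g a a a $  — expand P -> epsilon
step 6: stack=$ a e a g  input=g a a a $  — match g
step 7: stack=$ a e a  input=a a a $  — match a
step 8: stack=$ a e  input=a a $  — error: top is terminal e but lookahead is a

a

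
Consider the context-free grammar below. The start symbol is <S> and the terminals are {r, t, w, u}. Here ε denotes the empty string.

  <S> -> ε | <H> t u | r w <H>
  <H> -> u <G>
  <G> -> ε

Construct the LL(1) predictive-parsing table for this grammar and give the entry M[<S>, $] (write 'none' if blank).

FIRST(<H>) = {u}
FIRST(<G>) = {ε}
FIRST(<S>) = {ε, r, u}  (via <H> t u)
FOLLOW(<S>) includes $ since <S> is the start symbol.
FOLLOW(<S>): <S> appears on no right-hand side. Thus FOLLOW(<S>) = {$}.
For <S> -> ε: FIRST(ε) = {ε}, so it goes in M[<S>, t] for t ∈ {}; since ε ∈ FIRST, also for every t ∈ FOLLOW(<S>) = {$}.
For <S> -> <H> t u: FIRST(<H> t u) = {u}, so it goes in M[<S>, t] for t ∈ {u}.
For <S> -> r w <H>: FIRST(r w <H>) = {r}, so it goes in M[<S>, t] for t ∈ {r}.

<S> -> ε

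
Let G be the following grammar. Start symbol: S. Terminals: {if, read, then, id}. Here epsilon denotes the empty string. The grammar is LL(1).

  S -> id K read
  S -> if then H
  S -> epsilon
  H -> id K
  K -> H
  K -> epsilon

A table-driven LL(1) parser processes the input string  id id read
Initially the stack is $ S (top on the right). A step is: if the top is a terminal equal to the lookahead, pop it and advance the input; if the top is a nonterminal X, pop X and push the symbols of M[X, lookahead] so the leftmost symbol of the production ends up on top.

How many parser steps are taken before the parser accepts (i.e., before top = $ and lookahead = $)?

     Stack        Input         Action
  1  $ S          id id read $  expand S -> id K read
  2  $ read K id  id id read $  match id
  3  $ read K     id read $     expand K -> H
  4  $ read H     id read $     expand H -> id K
  5  $ read K id  id read $     match id
  6  $ read K     read $        expand K -> epsilon
  7  $ read       read $        match read
Accept reached after 7 steps.

7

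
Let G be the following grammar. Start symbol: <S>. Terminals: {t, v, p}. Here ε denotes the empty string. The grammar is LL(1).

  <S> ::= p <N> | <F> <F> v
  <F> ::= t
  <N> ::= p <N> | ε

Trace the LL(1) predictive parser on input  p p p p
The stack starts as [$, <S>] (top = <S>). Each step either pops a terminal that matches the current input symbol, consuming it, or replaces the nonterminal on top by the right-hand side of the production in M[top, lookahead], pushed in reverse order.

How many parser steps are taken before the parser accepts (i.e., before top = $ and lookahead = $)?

9

step 1: stack=$ <S>  input=p p p p $  — expand <S> ::= p <N>
step 2: stack=$ <N> p  input=p p p p $  — match p
step 3: stack=$ <N>  input=p p p $  — expand <N> ::= p <N>
step 4: stack=$ <N> p  input=p p p $  — match p
step 5: stack=$ <N>  input=p p $  — expand <N> ::= p <N>
step 6: stack=$ <N> p  input=p p $  — match p
step 7: stack=$ <N>  input=p $  — expand <N> ::= p <N>
step 8: stack=$ <N> p  input=p $  — match p
step 9: stack=$ <N>  input=$  — expand <N> ::= ε
Accept reached after 9 steps.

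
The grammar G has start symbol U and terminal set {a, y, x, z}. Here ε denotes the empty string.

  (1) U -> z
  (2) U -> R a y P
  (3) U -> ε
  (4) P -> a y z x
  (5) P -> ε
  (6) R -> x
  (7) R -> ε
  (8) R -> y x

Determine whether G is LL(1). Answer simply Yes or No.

FIRST(U) = {ε, a, x, y, z}
FIRST(P) = {ε, a}
FIRST(R) = {ε, x, y}
FOLLOW(U) = {$}
FOLLOW(P) = {$}
FOLLOW(R) = {a}
Each cell of M receives at most one production.

Yes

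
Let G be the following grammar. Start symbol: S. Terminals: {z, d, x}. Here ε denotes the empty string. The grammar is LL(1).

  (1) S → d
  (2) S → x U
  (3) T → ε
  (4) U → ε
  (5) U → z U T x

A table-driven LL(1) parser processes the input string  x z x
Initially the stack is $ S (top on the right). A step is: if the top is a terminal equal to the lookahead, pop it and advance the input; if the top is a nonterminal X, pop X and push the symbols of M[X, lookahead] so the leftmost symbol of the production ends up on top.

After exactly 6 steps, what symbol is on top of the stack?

     Stack      Input    Action
  1  $ S        x z x $  expand S → x U
  2  $ U x      x z x $  match x
  3  $ U        z x $    expand U → z U T x
  4  $ x T U z  z x $    match z
  5  $ x T U    x $      expand U → ε
  6  $ x T      x $      expand T → ε
Stack after step 6: $ x (top = x).

x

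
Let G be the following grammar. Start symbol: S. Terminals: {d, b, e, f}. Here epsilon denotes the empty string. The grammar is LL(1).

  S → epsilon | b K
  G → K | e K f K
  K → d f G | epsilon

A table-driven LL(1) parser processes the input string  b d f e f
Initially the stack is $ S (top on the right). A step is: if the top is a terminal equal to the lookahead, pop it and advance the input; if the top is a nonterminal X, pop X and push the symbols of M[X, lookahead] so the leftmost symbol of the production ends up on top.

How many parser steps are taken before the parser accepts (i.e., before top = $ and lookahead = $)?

      Stack      Input        Action
   1  $ S        b d f e f $  expand S → b K
   2  $ K b      b d f e f $  match b
   3  $ K        d f e f $    expand K → d f G
   4  $ G f d    d f e f $    match d
   5  $ G f      f e f $      match f
   6  $ G        e f $        expand G → e K f K
   7  $ K f K e  e f $        match e
   8  $ K f K    f $          expand K → epsilon
   9  $ K f      f $          match f
  10  $ K        $            expand K → epsilon
Accept reached after 10 steps.

10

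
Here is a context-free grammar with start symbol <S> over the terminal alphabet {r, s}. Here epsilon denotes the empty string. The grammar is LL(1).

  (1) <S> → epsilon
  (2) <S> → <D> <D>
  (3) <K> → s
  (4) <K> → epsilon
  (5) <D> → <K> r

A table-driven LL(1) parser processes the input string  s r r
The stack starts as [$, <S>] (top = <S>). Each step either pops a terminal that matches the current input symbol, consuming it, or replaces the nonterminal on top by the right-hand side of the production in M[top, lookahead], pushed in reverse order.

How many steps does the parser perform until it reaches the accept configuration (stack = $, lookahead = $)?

     Stack        Input    Action
  1  $ <S>        s r r $  expand <S> → <D> <D>
  2  $ <D> <D>    s r r $  expand <D> → <K> r
  3  $ <D> r <K>  s r r $  expand <K> → s
  4  $ <D> r s    s r r $  match s
  5  $ <D> r      r r $    match r
  6  $ <D>        r $      expand <D> → <K> r
  7  $ r <K>      r $      expand <K> → epsilon
  8  $ r          r $      match r
Accept reached after 8 steps.

8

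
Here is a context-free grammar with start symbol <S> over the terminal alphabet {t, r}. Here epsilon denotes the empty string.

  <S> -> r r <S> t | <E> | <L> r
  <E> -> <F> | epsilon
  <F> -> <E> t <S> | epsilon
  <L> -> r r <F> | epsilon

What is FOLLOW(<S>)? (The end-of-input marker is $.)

{$, r, t}

FIRST(<L>) = {epsilon, r}
FIRST(<S>) = {epsilon, r, t}  (via <E>, <L> r)
FIRST(<E>) = {epsilon, t}  (via <F>)
FIRST(<F>) = {epsilon, t}  (via <E> t <S>)
FOLLOW(<S>) includes $ since <S> is the start symbol.
FOLLOW(<L>): in <S>-><L> r, <L> is followed by r with FIRST {r}. Thus FOLLOW(<L>) = {r}.
FOLLOW(<S>): in <S>->r r <S> t, <S> is followed by t with FIRST {t}; in <F>-><E> t <S>, the suffix after <S> is empty, so FOLLOW(<S>) ⊇ FOLLOW(<F>) = {$, r, t}. Thus FOLLOW(<S>) = {$, r, t}.
FOLLOW(<E>): in <S>-><E>, the suffix after <E> is empty, so FOLLOW(<E>) ⊇ FOLLOW(<S>) = {$, r, t}; in <F>-><E> t <S>, <E> is followed by t <S> with FIRST {t}. Thus FOLLOW(<E>) = {$, r, t}.
FOLLOW(<F>): in <E>-><F>, the suffix after <F> is empty, so FOLLOW(<F>) ⊇ FOLLOW(<E>) = {$, r, t}; in <L>->r r <F>, the suffix after <F> is empty, so FOLLOW(<F>) ⊇ FOLLOW(<L>) = {r}. Thus FOLLOW(<F>) = {$, r, t}.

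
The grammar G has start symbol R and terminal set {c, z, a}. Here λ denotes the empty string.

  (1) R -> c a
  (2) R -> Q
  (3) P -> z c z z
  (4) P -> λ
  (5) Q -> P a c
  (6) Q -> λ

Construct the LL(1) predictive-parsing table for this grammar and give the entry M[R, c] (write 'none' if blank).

FIRST(P) = {λ, z}
FIRST(Q) = {λ, a, z}  (via P a c)
FIRST(R) = {λ, a, c, z}  (via Q)
FOLLOW(R) includes $ since R is the start symbol.
FOLLOW(R): R appears on no right-hand side. Thus FOLLOW(R) = {$}.
For R -> c a: FIRST(c a) = {c}, so it goes in M[R, t] for t ∈ {c}.
For R -> Q: FIRST(Q) = {λ, a, z}, so it goes in M[R, t] for t ∈ {a, z}; since λ ∈ FIRST, also for every t ∈ FOLLOW(R) = {$}.

R -> c a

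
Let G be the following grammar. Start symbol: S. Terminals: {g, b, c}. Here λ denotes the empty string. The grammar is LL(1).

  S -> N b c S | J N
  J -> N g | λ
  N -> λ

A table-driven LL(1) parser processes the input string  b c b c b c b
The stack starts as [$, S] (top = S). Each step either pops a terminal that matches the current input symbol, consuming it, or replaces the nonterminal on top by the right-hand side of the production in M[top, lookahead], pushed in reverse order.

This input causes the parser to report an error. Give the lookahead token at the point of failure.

step 1: stack=$ S  input=b c b c b c b $  — expand S -> N b c S
step 2: stack=$ S c b N  input=b c b c b c b $  — expand N -> λ
step 3: stack=$ S c b  input=b c b c b c b $  — match b
step 4: stack=$ S c  input=c b c b c b $  — match c
step 5: stack=$ S  input=b c b c b $  — expand S -> N b c S
step 6: stack=$ S c b N  input=b c b c b $  — expand N -> λ
step 7: stack=$ S c b  input=b c b c b $  — match b
step 8: stack=$ S c  input=c b c b $  — match c
step 9: stack=$ S  input=b c b $  — expand S -> N b c S
step 10: stack=$ S c b N  input=b c b $  — expand N -> λ
step 11: stack=$ S c b  input=b c b $  — match b
step 12: stack=$ S c  input=c b $  — match c
step 13: stack=$ S  input=b $  — expand S -> N b c S
step 14: stack=$ S c b N  input=b $  — expand N -> λ
step 15: stack=$ S c b  input=b $  — match b
step 16: stack=$ S c  input=$  — error: top is terminal c but lookahead is $

$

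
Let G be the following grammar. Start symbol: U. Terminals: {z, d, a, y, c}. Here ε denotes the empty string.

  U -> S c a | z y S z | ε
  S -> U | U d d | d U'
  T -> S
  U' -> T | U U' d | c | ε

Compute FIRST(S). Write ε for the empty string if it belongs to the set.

FIRST(U): from U->S c a we get {c, d, z}; from U->z y S z we get {z}; from U->ε we get {ε}. So FIRST(U) = {ε, c, d, z}.
FIRST(S): from S->U we get {ε, c, d, z}; from S->U d d we get {c, d, z}; from S->d U' we get {d}. So FIRST(S) = {ε, c, d, z}.
FIRST(T): from T->S we get {ε, c, d, z}. So FIRST(T) = {ε, c, d, z}.
FIRST(U'): from U'->T we get {ε, c, d, z}; from U'->U U' d we get {c, d, z}; from U'->c we get {c}; from U'->ε we get {ε}. So FIRST(U') = {ε, c, d, z}.

{ε, c, d, z}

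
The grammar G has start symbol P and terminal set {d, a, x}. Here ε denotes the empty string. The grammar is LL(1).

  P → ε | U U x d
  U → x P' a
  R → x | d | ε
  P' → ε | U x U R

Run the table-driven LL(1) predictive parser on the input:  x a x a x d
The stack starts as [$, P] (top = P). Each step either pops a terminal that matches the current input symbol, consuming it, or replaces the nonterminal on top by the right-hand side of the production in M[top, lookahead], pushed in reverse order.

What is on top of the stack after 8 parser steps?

a

step 1: stack=$ P  input=x a x a x d $  — expand P → U U x d
step 2: stack=$ d x U U  input=x a x a x d $  — expand U → x P' a
step 3: stack=$ d x U a P' x  input=x a x a x d $  — match x
step 4: stack=$ d x U a P'  input=a x a x d $  — expand P' → ε
step 5: stack=$ d x U a  input=a x a x d $  — match a
step 6: stack=$ d x U  input=x a x d $  — expand U → x P' a
step 7: stack=$ d x a P' x  input=x a x d $  — match x
step 8: stack=$ d x a P'  input=a x d $  — expand P' → ε
Stack after step 8: $ d x a (top = a).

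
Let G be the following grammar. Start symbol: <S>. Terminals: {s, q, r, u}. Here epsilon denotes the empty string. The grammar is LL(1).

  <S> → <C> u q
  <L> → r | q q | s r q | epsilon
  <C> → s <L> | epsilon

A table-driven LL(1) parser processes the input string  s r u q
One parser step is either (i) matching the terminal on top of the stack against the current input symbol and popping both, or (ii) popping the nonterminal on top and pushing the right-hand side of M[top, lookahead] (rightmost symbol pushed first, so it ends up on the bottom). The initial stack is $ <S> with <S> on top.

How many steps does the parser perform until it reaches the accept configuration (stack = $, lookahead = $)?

     Stack        Input      Action
  1  $ <S>        s r u q $  expand <S> → <C> u q
  2  $ q u <C>    s r u q $  expand <C> → s <L>
  3  $ q u <L> s  s r u q $  match s
  4  $ q u <L>    r u q $    expand <L> → r
  5  $ q u r      r u q $    match r
  6  $ q u        u q $      match u
  7  $ q          q $        match q
Accept reached after 7 steps.

7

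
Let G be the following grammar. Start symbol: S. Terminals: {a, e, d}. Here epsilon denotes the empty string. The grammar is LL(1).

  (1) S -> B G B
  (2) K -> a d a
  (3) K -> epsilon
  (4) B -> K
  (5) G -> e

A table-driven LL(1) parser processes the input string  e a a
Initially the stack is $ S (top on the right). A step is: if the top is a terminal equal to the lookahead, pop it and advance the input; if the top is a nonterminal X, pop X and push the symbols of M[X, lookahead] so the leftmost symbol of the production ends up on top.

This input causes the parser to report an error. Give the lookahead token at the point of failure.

a

     Stack    Input    Action
  1  $ S      e a a $  expand S -> B G B
  2  $ B G B  e a a $  expand B -> K
  3  $ B G K  e a a $  expand K -> epsilon
  4  $ B G    e a a $  expand G -> e
  5  $ B e    e a a $  match e
  6  $ B      a a $    expand B -> K
  7  $ K      a a $    expand K -> a d a
  8  $ a d a  a a $    match a
  9  $ a d    a $      error: top is terminal d but lookahead is a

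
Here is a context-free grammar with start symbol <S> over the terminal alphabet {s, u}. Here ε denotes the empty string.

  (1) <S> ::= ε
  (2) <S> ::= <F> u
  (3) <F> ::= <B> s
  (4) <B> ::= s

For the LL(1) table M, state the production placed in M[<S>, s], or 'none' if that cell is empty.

<S> ::= <F> u

FIRST(<B>) = {s}
FIRST(<F>) = {s}  (via <B> s)
FIRST(<S>) = {ε, s}  (via <F> u)
FOLLOW(<S>) includes $ since <S> is the start symbol.
FOLLOW(<S>): <S> appears on no right-hand side. Thus FOLLOW(<S>) = {$}.
For <S> ::= ε: FIRST(ε) = {ε}, so it goes in M[<S>, t] for t ∈ {}; since ε ∈ FIRST, also for every t ∈ FOLLOW(<S>) = {$}.
For <S> ::= <F> u: FIRST(<F> u) = {s}, so it goes in M[<S>, t] for t ∈ {s}.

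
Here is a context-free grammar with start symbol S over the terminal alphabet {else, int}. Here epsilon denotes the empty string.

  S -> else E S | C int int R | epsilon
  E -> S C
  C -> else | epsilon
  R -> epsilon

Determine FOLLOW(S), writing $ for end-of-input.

FIRST(C) = {epsilon, else}
FIRST(R) = {epsilon}
FIRST(S) = {epsilon, else, int}  (via C int int R)
FIRST(E) = {epsilon, else, int}  (via S C)
FOLLOW(S) includes $ since S is the start symbol.
FOLLOW(S): in S->else E S, the suffix after S is empty (adds nothing new); in E->S C, S is followed by C with FIRST {epsilon, else}; in E->S C, the suffix after S is nullable, so FOLLOW(S) ⊇ FOLLOW(E) = {$, else, int}. Thus FOLLOW(S) = {$, else, int}.
FOLLOW(E): in S->else E S, E is followed by S with FIRST {epsilon, else, int}; in S->else E S, the suffix after E is nullable, so FOLLOW(E) ⊇ FOLLOW(S) = {$, else, int}. Thus FOLLOW(E) = {$, else, int}.
FOLLOW(C): in S->C int int R, C is followed by int int R with FIRST {int}; in E->S C, the suffix after C is empty, so FOLLOW(C) ⊇ FOLLOW(E) = {$, else, int}. Thus FOLLOW(C) = {$, else, int}.
FOLLOW(R): in S->C int int R, the suffix after R is empty, so FOLLOW(R) ⊇ FOLLOW(S) = {$, else, int}. Thus FOLLOW(R) = {$, else, int}.

{$, else, int}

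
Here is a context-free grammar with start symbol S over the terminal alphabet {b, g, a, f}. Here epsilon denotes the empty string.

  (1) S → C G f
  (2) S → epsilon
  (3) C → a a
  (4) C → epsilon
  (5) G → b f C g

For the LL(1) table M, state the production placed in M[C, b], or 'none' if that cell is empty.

FIRST(C) = {epsilon, a}
FIRST(G) = {b}
FIRST(S) = {epsilon, a, b}  (via C G f)
FOLLOW(S) includes $ since S is the start symbol.
FOLLOW(C): in S→C G f, C is followed by G f with FIRST {b}; in G→b f C g, C is followed by g with FIRST {g}. Thus FOLLOW(C) = {b, g}.
For C → a a: FIRST(a a) = {a}, so it goes in M[C, t] for t ∈ {a}.
For C → epsilon: FIRST(epsilon) = {epsilon}, so it goes in M[C, t] for t ∈ {}; since epsilon ∈ FIRST, also for every t ∈ FOLLOW(C) = {b, g}.

C → epsilon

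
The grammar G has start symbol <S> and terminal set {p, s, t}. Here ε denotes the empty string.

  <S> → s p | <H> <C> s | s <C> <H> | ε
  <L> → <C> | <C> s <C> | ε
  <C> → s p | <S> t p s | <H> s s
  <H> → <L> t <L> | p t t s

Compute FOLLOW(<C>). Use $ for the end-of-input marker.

FIRST(<S>) = {ε, p, s, t}  (via <H> <C> s)
FIRST(<L>) = {ε, p, s, t}  (via <C>, <C> s <C>)
FIRST(<H>) = {p, s, t}  (via <L> t <L>)
FIRST(<C>) = {p, s, t}  (via <S> t p s, <H> s s)
FOLLOW(<S>) includes $ since <S> is the start symbol.
FOLLOW(<S>): in <C>→<S> t p s, <S> is followed by t p s with FIRST {t}. Thus FOLLOW(<S>) = {$, t}.
FOLLOW(<H>): in <S>→<H> <C> s, <H> is followed by <C> s with FIRST {p, s, t}; in <S>→s <C> <H>, the suffix after <H> is empty, so FOLLOW(<H>) ⊇ FOLLOW(<S>) = {$, t}; in <C>→<H> s s, <H> is followed by s s with FIRST {s}. Thus FOLLOW(<H>) = {$, p, s, t}.
FOLLOW(<L>): in <H>→<L> t <L> (occurrence 1), <L> is followed by t <L> with FIRST {t}; in <H>→<L> t <L> (occurrence 2), the suffix after <L> is empty, so FOLLOW(<L>) ⊇ FOLLOW(<H>) = {$, p, s, t}. Thus FOLLOW(<L>) = {$, p, s, t}.
FOLLOW(<C>): in <S>→<H> <C> s, <C> is followed by s with FIRST {s}; in <S>→s <C> <H>, <C> is followed by <H> with FIRST {p, s, t}; in <L>→<C>, the suffix after <C> is empty, so FOLLOW(<C>) ⊇ FOLLOW(<L>) = {$, p, s, t}; in <L>→<C> s <C> (occurrence 1), <C> is followed by s <C> with FIRST {s}; in <L>→<C> s <C> (occurrence 2), the suffix after <C> is empty, so FOLLOW(<C>) ⊇ FOLLOW(<L>) = {$, p, s, t}. Thus FOLLOW(<C>) = {$, p, s, t}.

{$, p, s, t}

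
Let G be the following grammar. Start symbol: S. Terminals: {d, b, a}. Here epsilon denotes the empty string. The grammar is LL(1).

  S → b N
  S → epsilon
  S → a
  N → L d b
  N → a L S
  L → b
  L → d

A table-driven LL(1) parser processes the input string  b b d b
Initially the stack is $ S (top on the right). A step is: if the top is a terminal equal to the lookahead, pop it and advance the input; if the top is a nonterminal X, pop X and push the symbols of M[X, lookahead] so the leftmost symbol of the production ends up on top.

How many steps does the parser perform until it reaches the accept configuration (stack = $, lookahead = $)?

7

step 1: stack=$ S  input=b b d b $  — expand S → b N
step 2: stack=$ N b  input=b b d b $  — match b
step 3: stack=$ N  input=b d b $  — expand N → L d b
step 4: stack=$ b d L  input=b d b $  — expand L → b
step 5: stack=$ b d b  input=b d b $  — match b
step 6: stack=$ b d  input=d b $  — match d
step 7: stack=$ b  input=b $  — match b
Accept reached after 7 steps.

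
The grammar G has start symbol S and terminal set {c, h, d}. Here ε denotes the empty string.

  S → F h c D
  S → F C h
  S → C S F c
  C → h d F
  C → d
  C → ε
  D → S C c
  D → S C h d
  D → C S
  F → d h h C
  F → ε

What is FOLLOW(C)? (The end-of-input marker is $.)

FIRST(C): from C→h d F we get {h}; from C→d we get {d}; from C→ε we get {ε}. So FIRST(C) = {ε, d, h}.
FIRST(F): from F→d h h C we get {d}; from F→ε we get {ε}. So FIRST(F) = {ε, d}.
FIRST(S): from S→F h c D we get {d, h}; from S→F C h we get {d, h}; from S→C S F c we get {d, h}. So FIRST(S) = {d, h}.
FIRST(D): from D→S C c we get {d, h}; from D→S C h d we get {d, h}; from D→C S we get {d, h}. So FIRST(D) = {d, h}.
FOLLOW(S) includes $ since S is the start symbol.
FOLLOW(S): in S→C S F c, S is followed by F c with FIRST {c, d}; in D→S C c, S is followed by C c with FIRST {c, d, h}; in D→S C h d, S is followed by C h d with FIRST {d, h}; in D→C S, the suffix after S is empty, so FOLLOW(S) ⊇ FOLLOW(D) = {$, c, d, h}. Thus FOLLOW(S) = {$, c, d, h}.
FOLLOW(D): in S→F h c D, the suffix after D is empty, so FOLLOW(D) ⊇ FOLLOW(S) = {$, c, d, h}. Thus FOLLOW(D) = {$, c, d, h}.
FOLLOW(C): in S→F C h, C is followed by h with FIRST {h}; in S→C S F c, C is followed by S F c with FIRST {d, h}; in D→S C c, C is followed by c with FIRST {c}; in D→S C h d, C is followed by h d with FIRST {h}; in D→C S, C is followed by S with FIRST {d, h}; in F→d h h C, the suffix after C is empty, so FOLLOW(C) ⊇ FOLLOW(F) = {c, d, h}. Thus FOLLOW(C) = {c, d, h}.
FOLLOW(F): in S→F h c D, F is followed by h c D with FIRST {h}; in S→F C h, F is followed by C h with FIRST {d, h}; in S→C S F c, F is followed by c with FIRST {c}; in C→h d F, the suffix after F is empty, so FOLLOW(F) ⊇ FOLLOW(C) = {c, d, h}. Thus FOLLOW(F) = {c, d, h}.

{c, d, h}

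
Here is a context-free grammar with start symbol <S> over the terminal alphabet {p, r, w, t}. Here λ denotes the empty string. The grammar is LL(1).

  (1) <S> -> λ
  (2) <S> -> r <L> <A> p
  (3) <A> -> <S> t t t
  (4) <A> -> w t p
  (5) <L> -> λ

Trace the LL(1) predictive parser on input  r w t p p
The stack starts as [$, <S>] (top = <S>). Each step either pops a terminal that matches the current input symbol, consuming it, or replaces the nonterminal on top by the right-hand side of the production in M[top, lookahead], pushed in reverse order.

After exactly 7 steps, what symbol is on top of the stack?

     Stack          Input        Action
  1  $ <S>          r w t p p $  expand <S> -> r <L> <A> p
  2  $ p <A> <L> r  r w t p p $  match r
  3  $ p <A> <L>    w t p p $    expand <L> -> λ
  4  $ p <A>        w t p p $    expand <A> -> w t p
  5  $ p p t w      w t p p $    match w
  6  $ p p t        t p p $      match t
  7  $ p p          p p $        match p
Stack after step 7: $ p (top = p).

p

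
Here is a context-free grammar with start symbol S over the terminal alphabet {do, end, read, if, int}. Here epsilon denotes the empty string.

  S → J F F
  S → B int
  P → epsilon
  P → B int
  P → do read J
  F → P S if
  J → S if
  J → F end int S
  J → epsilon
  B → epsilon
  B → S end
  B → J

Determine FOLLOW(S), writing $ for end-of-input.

FIRST(S) = {do, int}  (via J F F, B int)
FIRST(P) = {epsilon, do, int}  (via B int)
FIRST(F) = {do, int}  (via P S if)
FIRST(J) = {epsilon, do, int}  (via S if, F end int S)
FIRST(B) = {epsilon, do, int}  (via S end, J)
FOLLOW(S) includes $ since S is the start symbol.
FOLLOW(P): in F→P S if, P is followed by S if with FIRST {do, int}. Thus FOLLOW(P) = {do, int}.
FOLLOW(B): in S→B int, B is followed by int with FIRST {int}; in P→B int, B is followed by int with FIRST {int}. Thus FOLLOW(B) = {int}.
FOLLOW(J): in S→J F F, J is followed by F F with FIRST {do, int}; in P→do read J, the suffix after J is empty, so FOLLOW(J) ⊇ FOLLOW(P) = {do, int}; in B→J, the suffix after J is empty, so FOLLOW(J) ⊇ FOLLOW(B) = {int}. Thus FOLLOW(J) = {do, int}.
FOLLOW(S): in F→P S if, S is followed by if with FIRST {if}; in J→S if, S is followed by if with FIRST {if}; in J→F end int S, the suffix after S is empty, so FOLLOW(S) ⊇ FOLLOW(J) = {do, int}; in B→S end, S is followed by end with FIRST {end}. Thus FOLLOW(S) = {$, do, end, if, int}.
FOLLOW(F): in S→J F F (occurrence 1), F is followed by F with FIRST {do, int}; in S→J F F (occurrence 2), the suffix after F is empty, so FOLLOW(F) ⊇ FOLLOW(S) = {$, do, end, if, int}; in J→F end int S, F is followed by end int S with FIRST {end}. Thus FOLLOW(F) = {$, do, end, if, int}.

{$, do, end, if, int}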